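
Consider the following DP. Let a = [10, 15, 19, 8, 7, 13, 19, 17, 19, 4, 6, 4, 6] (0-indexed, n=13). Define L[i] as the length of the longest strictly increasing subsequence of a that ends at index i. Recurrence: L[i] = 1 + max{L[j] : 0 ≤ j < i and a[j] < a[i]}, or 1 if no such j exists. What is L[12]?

   i    0    1    2    3    4    5    6    7    8    9   10   11   12
a[i]   10   15   19    8    7   13   19   17   19    4    6    4    6
L[i]    1    2    3    1    1    2    3    3    4    1    2    1    2

2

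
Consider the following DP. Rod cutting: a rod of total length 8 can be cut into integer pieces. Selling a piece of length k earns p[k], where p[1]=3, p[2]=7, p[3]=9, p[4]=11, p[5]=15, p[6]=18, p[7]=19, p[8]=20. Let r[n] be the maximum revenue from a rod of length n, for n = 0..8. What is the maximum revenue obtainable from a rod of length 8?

   n    0    1    2    3    4    5    6    7    8
r[n]    0    3    7   10   14   17   21   24   28

28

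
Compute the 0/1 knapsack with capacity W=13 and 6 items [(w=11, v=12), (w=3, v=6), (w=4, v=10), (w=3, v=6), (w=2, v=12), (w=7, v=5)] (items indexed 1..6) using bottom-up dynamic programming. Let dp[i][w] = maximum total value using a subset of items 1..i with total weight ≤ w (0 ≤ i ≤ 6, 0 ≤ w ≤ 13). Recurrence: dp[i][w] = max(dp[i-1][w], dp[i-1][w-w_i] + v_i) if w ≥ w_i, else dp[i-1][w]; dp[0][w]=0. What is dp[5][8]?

24

i\w   0   1   2   3   4   5   6   7   8   9  10  11  12  13
  0   0   0   0   0   0   0   0   0   0   0   0   0   0   0
  1   0   0   0   0   0   0   0   0   0   0   0  12  12  12
  2   0   0   0   6   6   6   6   6   6   6   6  12  12  12
  3   0   0   0   6  10  10  10  16  16  16  16  16  16  16
  4   0   0   0   6  10  10  12  16  16  16  22  22  22  22
  5   0   0  12  12  12  18  22  22  24  28  28  28  34  34
  6   0   0  12  12  12  18  22  22  24  28  28  28  34  34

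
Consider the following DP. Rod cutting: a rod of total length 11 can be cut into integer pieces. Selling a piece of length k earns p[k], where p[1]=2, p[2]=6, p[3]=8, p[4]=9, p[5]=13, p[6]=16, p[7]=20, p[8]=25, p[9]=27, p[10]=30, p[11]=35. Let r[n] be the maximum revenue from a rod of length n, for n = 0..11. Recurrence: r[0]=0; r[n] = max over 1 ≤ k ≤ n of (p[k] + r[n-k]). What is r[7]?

   n    0    1    2    3    4    5    6    7    8    9   10   11
r[n]    0    2    6    8   12   14   18   20   25   27   31   35

20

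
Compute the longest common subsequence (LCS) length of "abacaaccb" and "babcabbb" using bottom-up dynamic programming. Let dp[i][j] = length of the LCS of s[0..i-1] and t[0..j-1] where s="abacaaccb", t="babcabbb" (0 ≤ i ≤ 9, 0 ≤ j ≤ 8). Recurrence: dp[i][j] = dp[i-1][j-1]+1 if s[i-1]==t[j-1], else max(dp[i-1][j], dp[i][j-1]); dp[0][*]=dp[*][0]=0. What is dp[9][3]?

   ''  b  a  b  c  a  b  b  b
''  0  0  0  0  0  0  0  0  0
 a  0  0  1  1  1  1  1  1  1
 b  0  1  1  2  2  2  2  2  2
 a  0  1  2  2  2  3  3  3  3
 c  0  1  2  2  3  3  3  3  3
 a  0  1  2  2  3  4  4  4  4
 a  0  1  2  2  3  4  4  4  4
 c  0  1  2  2  3  4  4  4  4
 c  0  1  2  2  3  4  4  4  4
 b  0  1  2  3  3  4  5  5  5

3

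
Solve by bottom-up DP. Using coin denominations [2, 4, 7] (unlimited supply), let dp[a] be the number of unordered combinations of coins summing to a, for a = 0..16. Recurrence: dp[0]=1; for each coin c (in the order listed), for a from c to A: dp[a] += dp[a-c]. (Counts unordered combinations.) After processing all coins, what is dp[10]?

3

after  coin     0     1     2     3     4     5     6     7     8     9    10    11    12    13    14    15    16
          2     1     0     1     0     1     0     1     0     1     0     1     0     1     0     1     0     1
          4     1     0     1     0     2     0     2     0     3     0     3     0     4     0     4     0     5
          7     1     0     1     0     2     0     2     1     3     1     3     2     4     2     5     3     6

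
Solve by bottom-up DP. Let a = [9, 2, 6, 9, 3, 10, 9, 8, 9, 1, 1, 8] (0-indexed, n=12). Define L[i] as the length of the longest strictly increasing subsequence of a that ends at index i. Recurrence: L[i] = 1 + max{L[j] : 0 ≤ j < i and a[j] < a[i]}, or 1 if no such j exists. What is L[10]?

   i    0    1    2    3    4    5    6    7    8    9   10   11
a[i]    9    2    6    9    3   10    9    8    9    1    1    8
L[i]    1    1    2    3    2    4    3    3    4    1    1    3

1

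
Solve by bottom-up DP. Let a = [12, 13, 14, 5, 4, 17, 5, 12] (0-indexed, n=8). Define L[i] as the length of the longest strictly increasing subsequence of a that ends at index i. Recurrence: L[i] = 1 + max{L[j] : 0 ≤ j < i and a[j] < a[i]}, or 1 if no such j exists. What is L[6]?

2

   i    0    1    2    3    4    5    6    7
a[i]   12   13   14    5    4   17    5   12
L[i]    1    2    3    1    1    4    2    3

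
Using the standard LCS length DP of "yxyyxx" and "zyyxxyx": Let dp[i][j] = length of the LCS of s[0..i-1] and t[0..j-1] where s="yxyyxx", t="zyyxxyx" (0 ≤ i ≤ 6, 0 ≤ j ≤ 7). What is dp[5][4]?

   ''  z  y  y  x  x  y  x
''  0  0  0  0  0  0  0  0
 y  0  0  1  1  1  1  1  1
 x  0  0  1  1  2  2  2  2
 y  0  0  1  2  2  2  3  3
 y  0  0  1  2  2  2  3  3
 x  0  0  1  2  3  3  3  4
 x  0  0  1  2  3  4  4  4

3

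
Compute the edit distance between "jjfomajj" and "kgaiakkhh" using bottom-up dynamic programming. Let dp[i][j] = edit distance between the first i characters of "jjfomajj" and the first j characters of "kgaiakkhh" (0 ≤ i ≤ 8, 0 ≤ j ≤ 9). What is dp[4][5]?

   ''  k  g  a  i  a  k  k  h  h
''  0  1  2  3  4  5  6  7  8  9
 j  1  1  2  3  4  5  6  7  8  9
 j  2  2  2  3  4  5  6  7  8  9
 f  3  3  3  3  4  5  6  7  8  9
 o  4  4  4  4  4  5  6  7  8  9
 m  5  5  5  5  5  5  6  7  8  9
 a  6  6  6  5  6  5  6  7  8  9
 j  7  7  7  6  6  6  6  7  8  9
 j  8  8  8  7  7  7  7  7  8  9

5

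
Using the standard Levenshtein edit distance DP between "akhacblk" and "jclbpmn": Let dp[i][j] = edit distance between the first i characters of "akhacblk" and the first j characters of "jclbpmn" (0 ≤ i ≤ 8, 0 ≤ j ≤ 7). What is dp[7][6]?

   ''  j  c  l  b  p  m  n
''  0  1  2  3  4  5  6  7
 a  1  1  2  3  4  5  6  7
 k  2  2  2  3  4  5  6  7
 h  3  3  3  3  4  5  6  7
 a  4  4  4  4  4  5  6  7
 c  5  5  4  5  5  5  6  7
 b  6  6  5  5  5  6  6  7
 l  7  7  6  5  6  6  7  7
 k  8  8  7  6  6  7  7  8

7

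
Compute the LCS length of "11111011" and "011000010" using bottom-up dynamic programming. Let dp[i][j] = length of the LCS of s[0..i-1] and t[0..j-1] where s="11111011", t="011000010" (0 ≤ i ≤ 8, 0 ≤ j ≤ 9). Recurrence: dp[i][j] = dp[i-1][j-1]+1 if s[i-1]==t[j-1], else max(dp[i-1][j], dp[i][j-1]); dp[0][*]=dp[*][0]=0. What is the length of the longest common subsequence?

4

   ''  0  1  1  0  0  0  0  1  0
''  0  0  0  0  0  0  0  0  0  0
 1  0  0  1  1  1  1  1  1  1  1
 1  0  0  1  2  2  2  2  2  2  2
 1  0  0  1  2  2  2  2  2  3  3
 1  0  0  1  2  2  2  2  2  3  3
 1  0  0  1  2  2  2  2  2  3  3
 0  0  1  1  2  3  3  3  3  3  4
 1  0  1  2  2  3  3  3  3  4  4
 1  0  1  2  3  3  3  3  3  4  4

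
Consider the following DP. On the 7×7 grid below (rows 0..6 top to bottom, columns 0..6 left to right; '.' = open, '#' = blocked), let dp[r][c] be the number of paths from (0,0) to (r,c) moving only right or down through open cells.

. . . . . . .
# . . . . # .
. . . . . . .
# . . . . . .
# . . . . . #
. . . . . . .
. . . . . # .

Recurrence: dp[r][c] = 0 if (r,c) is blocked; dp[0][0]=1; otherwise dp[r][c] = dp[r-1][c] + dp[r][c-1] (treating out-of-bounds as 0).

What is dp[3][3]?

10

r\c   0   1   2   3   4   5   6
  0   1   1   1   1   1   1   1
  1   0   1   2   3   4   0   1
  2   0   1   3   6  10  10  11
  3   0   1   4  10  20  30  41
  4   0   1   5  15  35  65   0
  5   0   1   6  21  56 121 121
  6   0   1   7  28  84   0 121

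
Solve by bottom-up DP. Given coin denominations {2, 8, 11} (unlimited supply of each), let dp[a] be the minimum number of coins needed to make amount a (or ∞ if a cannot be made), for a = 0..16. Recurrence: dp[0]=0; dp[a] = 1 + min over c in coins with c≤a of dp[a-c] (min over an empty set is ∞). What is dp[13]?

 a  0  1  2  3  4  5  6  7  8  9 10 11 12 13 14 15 16
dp  0  -  1  -  2  -  3  -  1  -  2  1  3  2  4  3  2
(- denotes ∞ / unreachable)

2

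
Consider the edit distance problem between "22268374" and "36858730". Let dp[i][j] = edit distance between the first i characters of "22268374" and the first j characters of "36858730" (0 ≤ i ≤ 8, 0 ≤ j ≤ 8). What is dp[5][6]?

5

   ''  3  6  8  5  8  7  3  0
''  0  1  2  3  4  5  6  7  8
 2  1  1  2  3  4  5  6  7  8
 2  2  2  2  3  4  5  6  7  8
 2  3  3  3  3  4  5  6  7  8
 6  4  4  3  4  4  5  6  7  8
 8  5  5  4  3  4  4  5  6  7
 3  6  5  5  4  4  5  5  5  6
 7  7  6  6  5  5  5  5  6  6
 4  8  7  7  6  6  6  6  6  7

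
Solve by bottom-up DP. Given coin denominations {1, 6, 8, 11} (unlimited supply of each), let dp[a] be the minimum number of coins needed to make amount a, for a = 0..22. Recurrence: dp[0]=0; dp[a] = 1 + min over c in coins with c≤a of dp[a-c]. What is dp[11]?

1

 a  0  1  2  3  4  5  6  7  8  9 10 11 12 13 14 15 16 17 18 19 20 21 22
dp  0  1  2  3  4  5  1  2  1  2  3  1  2  3  2  3  2  2  3  2  3  4  2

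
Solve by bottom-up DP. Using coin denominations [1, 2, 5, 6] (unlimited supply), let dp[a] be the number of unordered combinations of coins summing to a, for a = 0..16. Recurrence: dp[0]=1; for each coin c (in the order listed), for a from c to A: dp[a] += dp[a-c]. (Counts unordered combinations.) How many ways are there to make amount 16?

after  coin     0     1     2     3     4     5     6     7     8     9    10    11    12    13    14    15    16
          1     1     1     1     1     1     1     1     1     1     1     1     1     1     1     1     1     1
          2     1     1     2     2     3     3     4     4     5     5     6     6     7     7     8     8     9
          5     1     1     2     2     3     4     5     6     7     8    10    11    13    14    16    18    20
          6     1     1     2     2     3     4     6     7     9    10    13    15    19    21    25    28    33

33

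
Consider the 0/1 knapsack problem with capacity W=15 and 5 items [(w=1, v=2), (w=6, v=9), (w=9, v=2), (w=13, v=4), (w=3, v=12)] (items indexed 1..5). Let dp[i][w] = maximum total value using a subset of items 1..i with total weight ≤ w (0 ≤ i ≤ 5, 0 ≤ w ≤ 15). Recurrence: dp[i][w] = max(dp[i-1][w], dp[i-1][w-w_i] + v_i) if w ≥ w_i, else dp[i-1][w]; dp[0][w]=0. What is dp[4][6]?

9

i\w   0   1   2   3   4   5   6   7   8   9  10  11  12  13  14  15
  0   0   0   0   0   0   0   0   0   0   0   0   0   0   0   0   0
  1   0   2   2   2   2   2   2   2   2   2   2   2   2   2   2   2
  2   0   2   2   2   2   2   9  11  11  11  11  11  11  11  11  11
  3   0   2   2   2   2   2   9  11  11  11  11  11  11  11  11  11
  4   0   2   2   2   2   2   9  11  11  11  11  11  11  11  11  11
  5   0   2   2  12  14  14  14  14  14  21  23  23  23  23  23  23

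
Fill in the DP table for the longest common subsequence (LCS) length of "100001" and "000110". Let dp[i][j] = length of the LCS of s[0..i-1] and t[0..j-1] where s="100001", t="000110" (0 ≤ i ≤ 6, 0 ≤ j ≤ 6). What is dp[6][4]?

4

   ''  0  0  0  1  1  0
''  0  0  0  0  0  0  0
 1  0  0  0  0  1  1  1
 0  0  1  1  1  1  1  2
 0  0  1  2  2  2  2  2
 0  0  1  2  3  3  3  3
 0  0  1  2  3  3  3  4
 1  0  1  2  3  4  4  4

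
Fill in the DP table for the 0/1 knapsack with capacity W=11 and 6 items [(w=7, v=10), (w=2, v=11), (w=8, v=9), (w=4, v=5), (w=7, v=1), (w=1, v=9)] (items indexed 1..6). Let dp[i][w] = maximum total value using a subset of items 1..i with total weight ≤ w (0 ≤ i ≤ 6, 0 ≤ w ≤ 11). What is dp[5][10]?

i\w   0   1   2   3   4   5   6   7   8   9  10  11
  0   0   0   0   0   0   0   0   0   0   0   0   0
  1   0   0   0   0   0   0   0  10  10  10  10  10
  2   0   0  11  11  11  11  11  11  11  21  21  21
  3   0   0  11  11  11  11  11  11  11  21  21  21
  4   0   0  11  11  11  11  16  16  16  21  21  21
  5   0   0  11  11  11  11  16  16  16  21  21  21
  6   0   9  11  20  20  20  20  25  25  25  30  30

21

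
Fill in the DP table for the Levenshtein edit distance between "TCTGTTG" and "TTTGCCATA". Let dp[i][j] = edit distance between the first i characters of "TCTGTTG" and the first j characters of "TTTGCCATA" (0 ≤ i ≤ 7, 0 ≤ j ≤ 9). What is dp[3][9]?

   ''  T  T  T  G  C  C  A  T  A
''  0  1  2  3  4  5  6  7  8  9
 T  1  0  1  2  3  4  5  6  7  8
 C  2  1  1  2  3  3  4  5  6  7
 T  3  2  1  1  2  3  4  5  5  6
 G  4  3  2  2  1  2  3  4  5  6
 T  5  4  3  2  2  2  3  4  4  5
 T  6  5  4  3  3  3  3  4  4  5
 G  7  6  5  4  3  4  4  4  5  5

6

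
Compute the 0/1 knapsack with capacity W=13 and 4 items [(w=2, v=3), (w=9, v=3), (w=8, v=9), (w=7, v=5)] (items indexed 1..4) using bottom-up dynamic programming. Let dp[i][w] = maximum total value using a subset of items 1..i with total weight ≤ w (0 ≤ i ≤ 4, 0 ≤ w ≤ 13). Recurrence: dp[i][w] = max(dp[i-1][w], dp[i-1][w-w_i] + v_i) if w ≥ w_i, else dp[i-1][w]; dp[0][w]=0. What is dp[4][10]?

i\w   0   1   2   3   4   5   6   7   8   9  10  11  12  13
  0   0   0   0   0   0   0   0   0   0   0   0   0   0   0
  1   0   0   3   3   3   3   3   3   3   3   3   3   3   3
  2   0   0   3   3   3   3   3   3   3   3   3   6   6   6
  3   0   0   3   3   3   3   3   3   9   9  12  12  12  12
  4   0   0   3   3   3   3   3   5   9   9  12  12  12  12

12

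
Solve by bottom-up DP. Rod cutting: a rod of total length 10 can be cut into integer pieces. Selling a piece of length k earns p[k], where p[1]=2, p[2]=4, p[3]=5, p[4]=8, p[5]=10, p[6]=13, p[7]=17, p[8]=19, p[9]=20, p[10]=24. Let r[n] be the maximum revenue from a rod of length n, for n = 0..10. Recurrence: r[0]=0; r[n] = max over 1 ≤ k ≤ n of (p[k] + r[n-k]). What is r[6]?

13

   n    0    1    2    3    4    5    6    7    8    9   10
r[n]    0    2    4    6    8   10   13   17   19   21   24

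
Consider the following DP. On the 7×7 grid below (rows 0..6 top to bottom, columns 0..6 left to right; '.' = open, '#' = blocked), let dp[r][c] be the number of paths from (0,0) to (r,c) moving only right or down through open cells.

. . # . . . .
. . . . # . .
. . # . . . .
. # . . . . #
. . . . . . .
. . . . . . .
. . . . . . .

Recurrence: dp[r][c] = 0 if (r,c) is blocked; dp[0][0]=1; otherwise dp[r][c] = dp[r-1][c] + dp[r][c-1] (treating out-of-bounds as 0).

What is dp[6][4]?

r\c   0   1   2   3   4   5   6
  0   1   1   0   0   0   0   0
  1   1   2   2   2   0   0   0
  2   1   3   0   2   2   2   2
  3   1   0   0   2   4   6   0
  4   1   1   1   3   7  13  13
  5   1   2   3   6  13  26  39
  6   1   3   6  12  25  51  90

25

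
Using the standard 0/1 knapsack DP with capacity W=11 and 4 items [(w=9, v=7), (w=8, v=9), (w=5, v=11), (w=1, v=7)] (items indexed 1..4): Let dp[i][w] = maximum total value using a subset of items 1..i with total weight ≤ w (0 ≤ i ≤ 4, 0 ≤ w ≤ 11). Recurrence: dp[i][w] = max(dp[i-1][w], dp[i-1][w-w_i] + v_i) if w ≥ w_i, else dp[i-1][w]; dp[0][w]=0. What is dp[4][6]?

18

i\w   0   1   2   3   4   5   6   7   8   9  10  11
  0   0   0   0   0   0   0   0   0   0   0   0   0
  1   0   0   0   0   0   0   0   0   0   7   7   7
  2   0   0   0   0   0   0   0   0   9   9   9   9
  3   0   0   0   0   0  11  11  11  11  11  11  11
  4   0   7   7   7   7  11  18  18  18  18  18  18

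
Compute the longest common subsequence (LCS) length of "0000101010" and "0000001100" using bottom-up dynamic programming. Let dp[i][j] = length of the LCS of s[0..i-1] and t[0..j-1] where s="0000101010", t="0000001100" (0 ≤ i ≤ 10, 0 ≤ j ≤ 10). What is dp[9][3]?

3

   ''  0  0  0  0  0  0  1  1  0  0
''  0  0  0  0  0  0  0  0  0  0  0
 0  0  1  1  1  1  1  1  1  1  1  1
 0  0  1  2  2  2  2  2  2  2  2  2
 0  0  1  2  3  3  3  3  3  3  3  3
 0  0  1  2  3  4  4  4  4  4  4  4
 1  0  1  2  3  4  4  4  5  5  5  5
 0  0  1  2  3  4  5  5  5  5  6  6
 1  0  1  2  3  4  5  5  6  6  6  6
 0  0  1  2  3  4  5  6  6  6  7  7
 1  0  1  2  3  4  5  6  7  7  7  7
 0  0  1  2  3  4  5  6  7  7  8  8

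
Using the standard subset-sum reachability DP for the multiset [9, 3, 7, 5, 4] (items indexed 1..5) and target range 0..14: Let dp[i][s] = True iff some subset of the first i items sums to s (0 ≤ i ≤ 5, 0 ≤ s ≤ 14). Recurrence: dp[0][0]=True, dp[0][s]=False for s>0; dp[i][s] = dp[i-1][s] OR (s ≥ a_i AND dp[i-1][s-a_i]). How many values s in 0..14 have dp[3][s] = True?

6

i\s   0   1   2   3   4   5   6   7   8   9  10  11  12  13  14
  0   T   F   F   F   F   F   F   F   F   F   F   F   F   F   F
  1   T   F   F   F   F   F   F   F   F   T   F   F   F   F   F
  2   T   F   F   T   F   F   F   F   F   T   F   F   T   F   F
  3   T   F   F   T   F   F   F   T   F   T   T   F   T   F   F
  4   T   F   F   T   F   T   F   T   T   T   T   F   T   F   T
  5   T   F   F   T   T   T   F   T   T   T   T   T   T   T   T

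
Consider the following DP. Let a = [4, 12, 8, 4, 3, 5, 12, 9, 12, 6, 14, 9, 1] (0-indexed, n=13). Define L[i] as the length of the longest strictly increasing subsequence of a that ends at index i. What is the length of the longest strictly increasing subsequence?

5

   i    0    1    2    3    4    5    6    7    8    9   10   11   12
a[i]    4   12    8    4    3    5   12    9   12    6   14    9    1
L[i]    1    2    2    1    1    2    3    3    4    3    5    4    1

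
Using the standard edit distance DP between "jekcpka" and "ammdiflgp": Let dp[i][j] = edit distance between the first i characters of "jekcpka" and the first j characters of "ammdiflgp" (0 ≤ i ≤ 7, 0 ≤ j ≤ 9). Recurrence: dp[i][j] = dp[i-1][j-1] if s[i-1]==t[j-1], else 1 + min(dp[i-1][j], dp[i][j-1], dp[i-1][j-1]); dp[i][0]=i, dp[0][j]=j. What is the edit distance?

   ''  a  m  m  d  i  f  l  g  p
''  0  1  2  3  4  5  6  7  8  9
 j  1  1  2  3  4  5  6  7  8  9
 e  2  2  2  3  4  5  6  7  8  9
 k  3  3  3  3  4  5  6  7  8  9
 c  4  4  4  4  4  5  6  7  8  9
 p  5  5  5  5  5  5  6  7  8  8
 k  6  6  6  6  6  6  6  7  8  9
 a  7  6  7  7  7  7  7  7  8  9

9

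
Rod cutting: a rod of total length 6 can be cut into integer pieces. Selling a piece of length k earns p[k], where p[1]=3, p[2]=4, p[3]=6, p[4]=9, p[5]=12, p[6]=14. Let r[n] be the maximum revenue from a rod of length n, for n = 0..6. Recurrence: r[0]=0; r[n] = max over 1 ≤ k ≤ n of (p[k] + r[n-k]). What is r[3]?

9

   n    0    1    2    3    4    5    6
r[n]    0    3    6    9   12   15   18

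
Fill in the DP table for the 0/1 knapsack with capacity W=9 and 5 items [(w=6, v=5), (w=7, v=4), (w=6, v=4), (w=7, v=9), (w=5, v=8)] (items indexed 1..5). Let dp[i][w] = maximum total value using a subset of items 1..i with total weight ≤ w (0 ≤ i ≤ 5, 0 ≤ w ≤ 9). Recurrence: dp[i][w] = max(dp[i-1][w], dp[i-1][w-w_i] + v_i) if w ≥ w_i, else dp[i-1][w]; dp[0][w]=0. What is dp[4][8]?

9

i\w   0   1   2   3   4   5   6   7   8   9
  0   0   0   0   0   0   0   0   0   0   0
  1   0   0   0   0   0   0   5   5   5   5
  2   0   0   0   0   0   0   5   5   5   5
  3   0   0   0   0   0   0   5   5   5   5
  4   0   0   0   0   0   0   5   9   9   9
  5   0   0   0   0   0   8   8   9   9   9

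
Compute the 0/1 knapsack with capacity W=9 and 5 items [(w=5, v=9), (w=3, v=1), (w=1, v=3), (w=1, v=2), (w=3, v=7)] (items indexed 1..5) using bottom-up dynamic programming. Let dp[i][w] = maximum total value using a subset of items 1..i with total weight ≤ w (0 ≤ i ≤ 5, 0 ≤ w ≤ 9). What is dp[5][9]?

i\w   0   1   2   3   4   5   6   7   8   9
  0   0   0   0   0   0   0   0   0   0   0
  1   0   0   0   0   0   9   9   9   9   9
  2   0   0   0   1   1   9   9   9  10  10
  3   0   3   3   3   4   9  12  12  12  13
  4   0   3   5   5   5   9  12  14  14  14
  5   0   3   5   7  10  12  12  14  16  19

19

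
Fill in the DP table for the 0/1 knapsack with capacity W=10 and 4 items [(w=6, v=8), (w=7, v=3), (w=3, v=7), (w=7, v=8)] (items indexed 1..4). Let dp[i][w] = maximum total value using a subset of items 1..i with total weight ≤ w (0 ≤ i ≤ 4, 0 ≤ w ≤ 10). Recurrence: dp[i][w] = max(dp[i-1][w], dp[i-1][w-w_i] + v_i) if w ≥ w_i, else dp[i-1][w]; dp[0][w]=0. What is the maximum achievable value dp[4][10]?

15

i\w   0   1   2   3   4   5   6   7   8   9  10
  0   0   0   0   0   0   0   0   0   0   0   0
  1   0   0   0   0   0   0   8   8   8   8   8
  2   0   0   0   0   0   0   8   8   8   8   8
  3   0   0   0   7   7   7   8   8   8  15  15
  4   0   0   0   7   7   7   8   8   8  15  15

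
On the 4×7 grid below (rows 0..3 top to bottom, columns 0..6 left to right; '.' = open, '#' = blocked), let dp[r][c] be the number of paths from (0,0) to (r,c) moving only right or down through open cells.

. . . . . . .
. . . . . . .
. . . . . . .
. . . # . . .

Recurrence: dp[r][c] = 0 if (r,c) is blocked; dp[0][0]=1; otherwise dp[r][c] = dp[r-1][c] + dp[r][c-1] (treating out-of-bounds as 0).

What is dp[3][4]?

15

r\c   0   1   2   3   4   5   6
  0   1   1   1   1   1   1   1
  1   1   2   3   4   5   6   7
  2   1   3   6  10  15  21  28
  3   1   4  10   0  15  36  64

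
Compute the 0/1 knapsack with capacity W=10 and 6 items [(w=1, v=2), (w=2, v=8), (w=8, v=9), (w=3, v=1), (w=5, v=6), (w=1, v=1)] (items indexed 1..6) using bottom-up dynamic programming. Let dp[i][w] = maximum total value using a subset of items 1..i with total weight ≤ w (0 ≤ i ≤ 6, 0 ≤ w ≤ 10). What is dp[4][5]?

10

i\w   0   1   2   3   4   5   6   7   8   9  10
  0   0   0   0   0   0   0   0   0   0   0   0
  1   0   2   2   2   2   2   2   2   2   2   2
  2   0   2   8  10  10  10  10  10  10  10  10
  3   0   2   8  10  10  10  10  10  10  11  17
  4   0   2   8  10  10  10  11  11  11  11  17
  5   0   2   8  10  10  10  11  14  16  16  17
  6   0   2   8  10  11  11  11  14  16  17  17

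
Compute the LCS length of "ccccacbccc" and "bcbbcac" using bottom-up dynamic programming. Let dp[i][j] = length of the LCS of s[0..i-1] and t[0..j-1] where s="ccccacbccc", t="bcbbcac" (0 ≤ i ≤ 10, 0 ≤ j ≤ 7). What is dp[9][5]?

   ''  b  c  b  b  c  a  c
''  0  0  0  0  0  0  0  0
 c  0  0  1  1  1  1  1  1
 c  0  0  1  1  1  2  2  2
 c  0  0  1  1  1  2  2  3
 c  0  0  1  1  1  2  2  3
 a  0  0  1  1  1  2  3  3
 c  0  0  1  1  1  2  3  4
 b  0  1  1  2  2  2  3  4
 c  0  1  2  2  2  3  3  4
 c  0  1  2  2  2  3  3  4
 c  0  1  2  2  2  3  3  4

3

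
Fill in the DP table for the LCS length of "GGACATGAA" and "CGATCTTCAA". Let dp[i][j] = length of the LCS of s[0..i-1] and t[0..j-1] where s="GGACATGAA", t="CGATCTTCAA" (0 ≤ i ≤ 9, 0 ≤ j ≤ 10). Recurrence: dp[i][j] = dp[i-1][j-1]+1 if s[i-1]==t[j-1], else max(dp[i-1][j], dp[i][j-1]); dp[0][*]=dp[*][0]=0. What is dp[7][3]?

   ''  C  G  A  T  C  T  T  C  A  A
''  0  0  0  0  0  0  0  0  0  0  0
 G  0  0  1  1  1  1  1  1  1  1  1
 G  0  0  1  1  1  1  1  1  1  1  1
 A  0  0  1  2  2  2  2  2  2  2  2
 C  0  1  1  2  2  3  3  3  3  3  3
 A  0  1  1  2  2  3  3  3  3  4  4
 T  0  1  1  2  3  3  4  4  4  4  4
 G  0  1  2  2  3  3  4  4  4  4  4
 A  0  1  2  3  3  3  4  4  4  5  5
 A  0  1  2  3  3  3  4  4  4  5  6

2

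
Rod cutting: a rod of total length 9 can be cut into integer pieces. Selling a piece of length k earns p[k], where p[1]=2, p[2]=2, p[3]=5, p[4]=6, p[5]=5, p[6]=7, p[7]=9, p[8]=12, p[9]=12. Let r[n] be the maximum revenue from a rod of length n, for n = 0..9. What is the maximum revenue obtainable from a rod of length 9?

   n    0    1    2    3    4    5    6    7    8    9
r[n]    0    2    4    6    8   10   12   14   16   18

18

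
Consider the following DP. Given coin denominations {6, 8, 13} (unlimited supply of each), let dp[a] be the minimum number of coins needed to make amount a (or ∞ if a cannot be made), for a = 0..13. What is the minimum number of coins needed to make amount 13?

1

 a  0  1  2  3  4  5  6  7  8  9 10 11 12 13
dp  0  -  -  -  -  -  1  -  1  -  -  -  2  1
(- denotes ∞ / unreachable)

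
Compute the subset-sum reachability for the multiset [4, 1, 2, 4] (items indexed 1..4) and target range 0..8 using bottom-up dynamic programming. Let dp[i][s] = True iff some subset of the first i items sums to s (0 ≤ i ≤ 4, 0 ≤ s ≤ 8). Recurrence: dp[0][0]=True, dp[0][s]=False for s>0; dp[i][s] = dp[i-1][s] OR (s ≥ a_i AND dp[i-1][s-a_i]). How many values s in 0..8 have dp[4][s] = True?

9

i\s   0   1   2   3   4   5   6   7   8
  0   T   F   F   F   F   F   F   F   F
  1   T   F   F   F   T   F   F   F   F
  2   T   T   F   F   T   T   F   F   F
  3   T   T   T   T   T   T   T   T   F
  4   T   T   T   T   T   T   T   T   T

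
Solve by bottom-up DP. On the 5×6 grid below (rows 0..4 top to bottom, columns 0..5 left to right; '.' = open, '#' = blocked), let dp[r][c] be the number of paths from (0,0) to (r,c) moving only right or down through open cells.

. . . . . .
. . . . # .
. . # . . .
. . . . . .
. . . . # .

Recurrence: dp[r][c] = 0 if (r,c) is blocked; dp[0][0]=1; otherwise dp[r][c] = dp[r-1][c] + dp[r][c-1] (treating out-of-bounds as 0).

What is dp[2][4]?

4

r\c   0   1   2   3   4   5
  0   1   1   1   1   1   1
  1   1   2   3   4   0   1
  2   1   3   0   4   4   5
  3   1   4   4   8  12  17
  4   1   5   9  17   0  17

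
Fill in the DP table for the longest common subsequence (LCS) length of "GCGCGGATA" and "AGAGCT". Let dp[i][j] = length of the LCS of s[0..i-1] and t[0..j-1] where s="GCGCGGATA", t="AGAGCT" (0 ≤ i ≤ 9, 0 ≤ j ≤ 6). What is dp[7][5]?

3

   ''  A  G  A  G  C  T
''  0  0  0  0  0  0  0
 G  0  0  1  1  1  1  1
 C  0  0  1  1  1  2  2
 G  0  0  1  1  2  2  2
 C  0  0  1  1  2  3  3
 G  0  0  1  1  2  3  3
 G  0  0  1  1  2  3  3
 A  0  1  1  2  2  3  3
 T  0  1  1  2  2  3  4
 A  0  1  1  2  2  3  4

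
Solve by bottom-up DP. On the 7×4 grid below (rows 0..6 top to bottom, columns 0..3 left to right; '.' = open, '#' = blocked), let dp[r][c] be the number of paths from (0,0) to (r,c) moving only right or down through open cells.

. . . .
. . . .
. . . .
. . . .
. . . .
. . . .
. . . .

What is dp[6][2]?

28

r\c   0   1   2   3
  0   1   1   1   1
  1   1   2   3   4
  2   1   3   6  10
  3   1   4  10  20
  4   1   5  15  35
  5   1   6  21  56
  6   1   7  28  84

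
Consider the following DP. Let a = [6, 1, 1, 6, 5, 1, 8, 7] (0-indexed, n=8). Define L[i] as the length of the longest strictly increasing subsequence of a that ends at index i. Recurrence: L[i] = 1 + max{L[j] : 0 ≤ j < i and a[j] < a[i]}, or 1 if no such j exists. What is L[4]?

   i    0    1    2    3    4    5    6    7
a[i]    6    1    1    6    5    1    8    7
L[i]    1    1    1    2    2    1    3    3

2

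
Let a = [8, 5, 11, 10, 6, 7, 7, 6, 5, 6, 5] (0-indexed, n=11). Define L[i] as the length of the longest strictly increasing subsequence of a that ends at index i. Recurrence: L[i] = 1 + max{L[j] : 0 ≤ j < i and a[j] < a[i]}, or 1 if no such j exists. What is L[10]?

   i    0    1    2    3    4    5    6    7    8    9   10
a[i]    8    5   11   10    6    7    7    6    5    6    5
L[i]    1    1    2    2    2    3    3    2    1    2    1

1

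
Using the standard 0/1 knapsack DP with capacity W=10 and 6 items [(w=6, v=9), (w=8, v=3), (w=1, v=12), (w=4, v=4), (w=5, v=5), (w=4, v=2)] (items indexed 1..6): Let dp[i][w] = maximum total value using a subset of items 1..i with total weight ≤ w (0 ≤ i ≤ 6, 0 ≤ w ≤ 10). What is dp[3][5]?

12

i\w   0   1   2   3   4   5   6   7   8   9  10
  0   0   0   0   0   0   0   0   0   0   0   0
  1   0   0   0   0   0   0   9   9   9   9   9
  2   0   0   0   0   0   0   9   9   9   9   9
  3   0  12  12  12  12  12  12  21  21  21  21
  4   0  12  12  12  12  16  16  21  21  21  21
  5   0  12  12  12  12  16  17  21  21  21  21
  6   0  12  12  12  12  16  17  21  21  21  21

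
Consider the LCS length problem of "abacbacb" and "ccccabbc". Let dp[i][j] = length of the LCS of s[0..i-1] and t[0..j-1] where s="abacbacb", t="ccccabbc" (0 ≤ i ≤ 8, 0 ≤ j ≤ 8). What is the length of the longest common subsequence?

   ''  c  c  c  c  a  b  b  c
''  0  0  0  0  0  0  0  0  0
 a  0  0  0  0  0  1  1  1  1
 b  0  0  0  0  0  1  2  2  2
 a  0  0  0  0  0  1  2  2  2
 c  0  1  1  1  1  1  2  2  3
 b  0  1  1  1  1  1  2  3  3
 a  0  1  1  1  1  2  2  3  3
 c  0  1  2  2  2  2  2  3  4
 b  0  1  2  2  2  2  3  3  4

4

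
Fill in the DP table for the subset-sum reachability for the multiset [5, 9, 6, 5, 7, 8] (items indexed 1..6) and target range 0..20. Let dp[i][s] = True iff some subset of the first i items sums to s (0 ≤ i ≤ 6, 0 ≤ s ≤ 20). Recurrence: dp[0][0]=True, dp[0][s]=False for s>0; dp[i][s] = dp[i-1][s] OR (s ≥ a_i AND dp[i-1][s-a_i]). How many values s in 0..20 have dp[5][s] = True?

16

i\s   0   1   2   3   4   5   6   7   8   9  10  11  12  13  14  15  16  17  18  19  20
  0   T   F   F   F   F   F   F   F   F   F   F   F   F   F   F   F   F   F   F   F   F
  1   T   F   F   F   F   T   F   F   F   F   F   F   F   F   F   F   F   F   F   F   F
  2   T   F   F   F   F   T   F   F   F   T   F   F   F   F   T   F   F   F   F   F   F
  3   T   F   F   F   F   T   T   F   F   T   F   T   F   F   T   T   F   F   F   F   T
  4   T   F   F   F   F   T   T   F   F   T   T   T   F   F   T   T   T   F   F   T   T
  5   T   F   F   F   F   T   T   T   F   T   T   T   T   T   T   T   T   T   T   T   T
  6   T   F   F   F   F   T   T   T   T   T   T   T   T   T   T   T   T   T   T   T   T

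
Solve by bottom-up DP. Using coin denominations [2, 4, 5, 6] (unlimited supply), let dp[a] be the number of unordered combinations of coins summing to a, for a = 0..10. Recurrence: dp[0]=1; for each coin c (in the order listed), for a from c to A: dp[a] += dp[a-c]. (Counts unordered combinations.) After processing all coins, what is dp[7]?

after  coin     0     1     2     3     4     5     6     7     8     9    10
          2     1     0     1     0     1     0     1     0     1     0     1
          4     1     0     1     0     2     0     2     0     3     0     3
          5     1     0     1     0     2     1     2     1     3     2     4
          6     1     0     1     0     2     1     3     1     4     2     6

1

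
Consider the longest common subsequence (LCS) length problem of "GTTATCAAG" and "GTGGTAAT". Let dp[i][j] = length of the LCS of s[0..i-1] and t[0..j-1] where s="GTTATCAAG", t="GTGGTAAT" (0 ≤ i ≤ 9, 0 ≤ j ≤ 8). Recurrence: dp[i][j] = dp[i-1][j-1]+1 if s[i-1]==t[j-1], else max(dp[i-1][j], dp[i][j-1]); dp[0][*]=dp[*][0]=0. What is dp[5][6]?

   ''  G  T  G  G  T  A  A  T
''  0  0  0  0  0  0  0  0  0
 G  0  1  1  1  1  1  1  1  1
 T  0  1  2  2  2  2  2  2  2
 T  0  1  2  2  2  3  3  3  3
 A  0  1  2  2  2  3  4  4  4
 T  0  1  2  2  2  3  4  4  5
 C  0  1  2  2  2  3  4  4  5
 A  0  1  2  2  2  3  4  5  5
 A  0  1  2  2  2  3  4  5  5
 G  0  1  2  3  3  3  4  5  5

4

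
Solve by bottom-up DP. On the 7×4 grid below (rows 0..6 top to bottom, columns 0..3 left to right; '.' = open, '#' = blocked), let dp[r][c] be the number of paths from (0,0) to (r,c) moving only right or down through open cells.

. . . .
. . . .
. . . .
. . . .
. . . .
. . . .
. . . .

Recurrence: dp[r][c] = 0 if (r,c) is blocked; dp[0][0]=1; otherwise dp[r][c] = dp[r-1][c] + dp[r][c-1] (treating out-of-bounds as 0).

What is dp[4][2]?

r\c   0   1   2   3
  0   1   1   1   1
  1   1   2   3   4
  2   1   3   6  10
  3   1   4  10  20
  4   1   5  15  35
  5   1   6  21  56
  6   1   7  28  84

15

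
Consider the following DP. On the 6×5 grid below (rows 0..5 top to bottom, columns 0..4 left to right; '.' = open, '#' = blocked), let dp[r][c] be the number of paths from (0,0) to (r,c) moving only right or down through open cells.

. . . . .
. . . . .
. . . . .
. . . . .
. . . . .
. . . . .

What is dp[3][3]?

r\c   0   1   2   3   4
  0   1   1   1   1   1
  1   1   2   3   4   5
  2   1   3   6  10  15
  3   1   4  10  20  35
  4   1   5  15  35  70
  5   1   6  21  56 126

20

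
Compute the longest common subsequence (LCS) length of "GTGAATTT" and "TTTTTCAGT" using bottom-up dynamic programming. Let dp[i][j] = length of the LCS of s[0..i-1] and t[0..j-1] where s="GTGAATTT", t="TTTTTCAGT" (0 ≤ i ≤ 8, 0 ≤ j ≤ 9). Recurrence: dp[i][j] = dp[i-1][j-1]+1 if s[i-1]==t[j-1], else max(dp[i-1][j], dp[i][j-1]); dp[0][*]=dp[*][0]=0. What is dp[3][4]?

   ''  T  T  T  T  T  C  A  G  T
''  0  0  0  0  0  0  0  0  0  0
 G  0  0  0  0  0  0  0  0  1  1
 T  0  1  1  1  1  1  1  1  1  2
 G  0  1  1  1  1  1  1  1  2  2
 A  0  1  1  1  1  1  1  2  2  2
 A  0  1  1  1  1  1  1  2  2  2
 T  0  1  2  2  2  2  2  2  2  3
 T  0  1  2  3  3  3  3  3  3  3
 T  0  1  2  3  4  4  4  4  4  4

1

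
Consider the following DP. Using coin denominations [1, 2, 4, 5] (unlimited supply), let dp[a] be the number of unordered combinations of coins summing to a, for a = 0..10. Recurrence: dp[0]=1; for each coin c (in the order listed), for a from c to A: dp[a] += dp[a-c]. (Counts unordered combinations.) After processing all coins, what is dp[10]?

after  coin     0     1     2     3     4     5     6     7     8     9    10
          1     1     1     1     1     1     1     1     1     1     1     1
          2     1     1     2     2     3     3     4     4     5     5     6
          4     1     1     2     2     4     4     6     6     9     9    12
          5     1     1     2     2     4     5     7     8    11    13    17

17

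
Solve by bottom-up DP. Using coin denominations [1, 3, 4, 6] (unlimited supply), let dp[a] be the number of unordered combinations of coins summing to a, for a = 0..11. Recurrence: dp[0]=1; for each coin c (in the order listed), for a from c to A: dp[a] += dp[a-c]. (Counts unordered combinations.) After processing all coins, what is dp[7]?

after  coin     0     1     2     3     4     5     6     7     8     9    10    11
          1     1     1     1     1     1     1     1     1     1     1     1     1
          3     1     1     1     2     2     2     3     3     3     4     4     4
          4     1     1     1     2     3     3     4     5     6     7     8     9
          6     1     1     1     2     3     3     5     6     7     9    11    12

6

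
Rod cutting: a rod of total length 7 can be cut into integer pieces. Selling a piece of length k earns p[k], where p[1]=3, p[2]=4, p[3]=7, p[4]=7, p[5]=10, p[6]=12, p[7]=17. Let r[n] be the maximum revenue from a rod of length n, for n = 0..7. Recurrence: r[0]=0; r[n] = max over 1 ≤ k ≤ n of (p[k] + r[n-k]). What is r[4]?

   n    0    1    2    3    4    5    6    7
r[n]    0    3    6    9   12   15   18   21

12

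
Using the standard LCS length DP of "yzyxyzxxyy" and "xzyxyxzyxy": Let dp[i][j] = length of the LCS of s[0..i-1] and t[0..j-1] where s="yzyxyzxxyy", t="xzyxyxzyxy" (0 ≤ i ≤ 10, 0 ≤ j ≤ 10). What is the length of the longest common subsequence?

   ''  x  z  y  x  y  x  z  y  x  y
''  0  0  0  0  0  0  0  0  0  0  0
 y  0  0  0  1  1  1  1  1  1  1  1
 z  0  0  1  1  1  1  1  2  2  2  2
 y  0  0  1  2  2  2  2  2  3  3  3
 x  0  1  1  2  3  3  3  3  3  4  4
 y  0  1  1  2  3  4  4  4  4  4  5
 z  0  1  2  2  3  4  4  5  5  5  5
 x  0  1  2  2  3  4  5  5  5  6  6
 x  0  1  2  2  3  4  5  5  5  6  6
 y  0  1  2  3  3  4  5  5  6  6  7
 y  0  1  2  3  3  4  5  5  6  6  7

7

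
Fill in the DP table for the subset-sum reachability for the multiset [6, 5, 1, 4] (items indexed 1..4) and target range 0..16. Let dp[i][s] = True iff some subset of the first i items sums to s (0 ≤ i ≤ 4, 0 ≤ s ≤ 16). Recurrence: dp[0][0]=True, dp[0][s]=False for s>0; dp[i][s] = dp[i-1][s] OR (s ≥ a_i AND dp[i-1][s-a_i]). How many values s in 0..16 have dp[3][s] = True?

7

i\s   0   1   2   3   4   5   6   7   8   9  10  11  12  13  14  15  16
  0   T   F   F   F   F   F   F   F   F   F   F   F   F   F   F   F   F
  1   T   F   F   F   F   F   T   F   F   F   F   F   F   F   F   F   F
  2   T   F   F   F   F   T   T   F   F   F   F   T   F   F   F   F   F
  3   T   T   F   F   F   T   T   T   F   F   F   T   T   F   F   F   F
  4   T   T   F   F   T   T   T   T   F   T   T   T   T   F   F   T   T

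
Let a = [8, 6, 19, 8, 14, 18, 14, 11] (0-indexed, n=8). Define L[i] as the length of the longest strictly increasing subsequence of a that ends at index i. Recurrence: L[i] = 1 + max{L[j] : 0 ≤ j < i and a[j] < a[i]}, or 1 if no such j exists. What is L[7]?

   i    0    1    2    3    4    5    6    7
a[i]    8    6   19    8   14   18   14   11
L[i]    1    1    2    2    3    4    3    3

3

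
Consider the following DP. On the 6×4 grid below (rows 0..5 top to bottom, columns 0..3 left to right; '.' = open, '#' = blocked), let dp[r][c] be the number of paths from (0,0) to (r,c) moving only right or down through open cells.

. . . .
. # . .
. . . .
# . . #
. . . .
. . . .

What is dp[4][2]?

r\c   0   1   2   3
  0   1   1   1   1
  1   1   0   1   2
  2   1   1   2   4
  3   0   1   3   0
  4   0   1   4   4
  5   0   1   5   9

4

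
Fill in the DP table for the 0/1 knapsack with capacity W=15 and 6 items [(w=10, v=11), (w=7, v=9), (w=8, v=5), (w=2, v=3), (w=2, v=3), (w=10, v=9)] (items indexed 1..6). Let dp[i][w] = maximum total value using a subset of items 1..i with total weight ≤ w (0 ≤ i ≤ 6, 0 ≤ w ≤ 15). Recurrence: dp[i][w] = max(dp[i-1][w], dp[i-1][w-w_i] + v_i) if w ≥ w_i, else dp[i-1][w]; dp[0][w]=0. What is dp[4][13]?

i\w   0   1   2   3   4   5   6   7   8   9  10  11  12  13  14  15
  0   0   0   0   0   0   0   0   0   0   0   0   0   0   0   0   0
  1   0   0   0   0   0   0   0   0   0   0  11  11  11  11  11  11
  2   0   0   0   0   0   0   0   9   9   9  11  11  11  11  11  11
  3   0   0   0   0   0   0   0   9   9   9  11  11  11  11  11  14
  4   0   0   3   3   3   3   3   9   9  12  12  12  14  14  14  14
  5   0   0   3   3   6   6   6   9   9  12  12  15  15  15  17  17
  6   0   0   3   3   6   6   6   9   9  12  12  15  15  15  17  17

14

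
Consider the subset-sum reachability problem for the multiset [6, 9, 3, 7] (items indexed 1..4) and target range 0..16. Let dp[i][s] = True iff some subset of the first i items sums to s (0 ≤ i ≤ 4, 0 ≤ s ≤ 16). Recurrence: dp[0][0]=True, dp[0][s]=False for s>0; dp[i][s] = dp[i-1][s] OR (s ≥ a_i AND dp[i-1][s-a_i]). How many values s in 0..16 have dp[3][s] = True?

i\s   0   1   2   3   4   5   6   7   8   9  10  11  12  13  14  15  16
  0   T   F   F   F   F   F   F   F   F   F   F   F   F   F   F   F   F
  1   T   F   F   F   F   F   T   F   F   F   F   F   F   F   F   F   F
  2   T   F   F   F   F   F   T   F   F   T   F   F   F   F   F   T   F
  3   T   F   F   T   F   F   T   F   F   T   F   F   T   F   F   T   F
  4   T   F   F   T   F   F   T   T   F   T   T   F   T   T   F   T   T

6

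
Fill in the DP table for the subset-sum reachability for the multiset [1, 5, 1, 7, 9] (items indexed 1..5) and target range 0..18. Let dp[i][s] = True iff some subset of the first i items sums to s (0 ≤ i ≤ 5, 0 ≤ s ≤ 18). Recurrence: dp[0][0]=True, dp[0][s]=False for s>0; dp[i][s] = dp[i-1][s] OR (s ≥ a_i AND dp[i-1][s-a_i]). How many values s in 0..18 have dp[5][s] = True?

17

i\s   0   1   2   3   4   5   6   7   8   9  10  11  12  13  14  15  16  17  18
  0   T   F   F   F   F   F   F   F   F   F   F   F   F   F   F   F   F   F   F
  1   T   T   F   F   F   F   F   F   F   F   F   F   F   F   F   F   F   F   F
  2   T   T   F   F   F   T   T   F   F   F   F   F   F   F   F   F   F   F   F
  3   T   T   T   F   F   T   T   T   F   F   F   F   F   F   F   F   F   F   F
  4   T   T   T   F   F   T   T   T   T   T   F   F   T   T   T   F   F   F   F
  5   T   T   T   F   F   T   T   T   T   T   T   T   T   T   T   T   T   T   T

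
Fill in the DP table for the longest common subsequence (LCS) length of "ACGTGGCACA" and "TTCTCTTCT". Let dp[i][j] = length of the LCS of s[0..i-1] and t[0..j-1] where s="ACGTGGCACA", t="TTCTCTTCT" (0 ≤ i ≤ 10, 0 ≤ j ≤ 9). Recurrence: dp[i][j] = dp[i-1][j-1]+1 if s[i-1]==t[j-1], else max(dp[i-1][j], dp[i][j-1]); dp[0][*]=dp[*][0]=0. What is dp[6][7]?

2

   ''  T  T  C  T  C  T  T  C  T
''  0  0  0  0  0  0  0  0  0  0
 A  0  0  0  0  0  0  0  0  0  0
 C  0  0  0  1  1  1  1  1  1  1
 G  0  0  0  1  1  1  1  1  1  1
 T  0  1  1  1  2  2  2  2  2  2
 G  0  1  1  1  2  2  2  2  2  2
 G  0  1  1  1  2  2  2  2  2  2
 C  0  1  1  2  2  3  3  3  3  3
 A  0  1  1  2  2  3  3  3  3  3
 C  0  1  1  2  2  3  3  3  4  4
 A  0  1  1  2  2  3  3  3  4  4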